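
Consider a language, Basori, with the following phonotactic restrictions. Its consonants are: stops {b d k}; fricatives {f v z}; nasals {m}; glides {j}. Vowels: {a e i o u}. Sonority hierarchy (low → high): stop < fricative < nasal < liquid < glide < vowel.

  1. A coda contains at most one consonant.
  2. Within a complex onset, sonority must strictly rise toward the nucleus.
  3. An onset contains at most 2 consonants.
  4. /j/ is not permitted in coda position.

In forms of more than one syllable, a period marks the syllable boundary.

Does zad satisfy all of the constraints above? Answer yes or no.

yes

zad — σ1 onset /z/, coda /d/ ok → licit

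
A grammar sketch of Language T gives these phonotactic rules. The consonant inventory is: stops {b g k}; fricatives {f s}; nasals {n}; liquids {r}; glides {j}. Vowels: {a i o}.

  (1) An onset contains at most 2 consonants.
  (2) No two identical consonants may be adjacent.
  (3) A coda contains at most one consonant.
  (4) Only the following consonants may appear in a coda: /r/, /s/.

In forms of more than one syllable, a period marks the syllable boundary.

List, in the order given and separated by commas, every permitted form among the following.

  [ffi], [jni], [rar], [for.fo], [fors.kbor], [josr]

[jni], [rar], [for.fo]

[ffi] — violates constraint 2: adjacent identical consonants /ff/ → not permitted
[jni] — σ1 onset /jn/ (2C), coda /∅/ ok → permitted
[rar] — σ1 onset /r/, coda /r/ ok → permitted
[for.fo] — σ1 onset /f/, coda /r/ ok; σ2 onset /f/, coda /∅/ ok → permitted
[fors.kbor] — violates constraint 3: syllable 1 coda /rs/ has 2 consonants (> 1) → not permitted
[josr] — violates constraint 3: syllable 1 coda /sr/ has 2 consonants (> 1) → not permitted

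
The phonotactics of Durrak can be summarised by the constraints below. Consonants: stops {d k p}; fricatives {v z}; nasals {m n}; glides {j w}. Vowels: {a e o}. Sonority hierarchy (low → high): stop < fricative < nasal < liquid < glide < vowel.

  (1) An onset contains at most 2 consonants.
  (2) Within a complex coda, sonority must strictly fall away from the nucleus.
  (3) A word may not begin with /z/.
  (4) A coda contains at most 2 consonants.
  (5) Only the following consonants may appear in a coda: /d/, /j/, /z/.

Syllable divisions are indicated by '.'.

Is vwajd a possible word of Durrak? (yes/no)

yes

vwajd — σ1 onset /vw/ (2C), coda /jd/ (5→1 falls) ok → phonotactically legal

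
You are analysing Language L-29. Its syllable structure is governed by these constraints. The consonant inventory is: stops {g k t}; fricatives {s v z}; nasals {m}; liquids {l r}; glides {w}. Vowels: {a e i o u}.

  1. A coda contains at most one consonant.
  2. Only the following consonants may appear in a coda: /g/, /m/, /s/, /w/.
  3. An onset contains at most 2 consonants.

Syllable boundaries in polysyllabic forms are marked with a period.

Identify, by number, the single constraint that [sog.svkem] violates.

3

[sog.svkem]: syllable 2 onset /svk/ has 3 consonants (> 2).
This is a violation of constraint 3: "An onset contains at most 2 consonants."
The remaining constraints (1, 2) are satisfied.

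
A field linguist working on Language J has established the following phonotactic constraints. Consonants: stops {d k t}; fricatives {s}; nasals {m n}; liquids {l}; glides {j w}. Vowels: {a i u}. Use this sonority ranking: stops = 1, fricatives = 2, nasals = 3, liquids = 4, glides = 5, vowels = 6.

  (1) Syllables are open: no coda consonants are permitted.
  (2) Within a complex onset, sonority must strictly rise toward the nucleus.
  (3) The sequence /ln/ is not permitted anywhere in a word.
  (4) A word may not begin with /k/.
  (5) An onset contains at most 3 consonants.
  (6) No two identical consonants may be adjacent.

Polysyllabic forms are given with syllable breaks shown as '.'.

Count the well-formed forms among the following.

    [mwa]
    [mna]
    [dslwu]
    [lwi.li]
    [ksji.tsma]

2

[mwa] — σ1 onset /mw/ (3→5 rises), coda /∅/ ok → well-formed
[mna] — violates constraint 2: syllable 1 onset /mn/: /m/ (nasal, 3) → /n/ (nasal, 3) does not rise → ill-formed
[dslwu] — violates constraint 5: syllable 1 onset /dslw/ has 4 consonants (> 3) → ill-formed
[lwi.li] — σ1 onset /lw/ (4→5 rises), coda /∅/ ok; σ2 onset /l/, coda /∅/ ok → well-formed
[ksji.tsma] — violates constraint 4: word begins with /k/ → ill-formed
Well-formed: [mwa], [lwi.li] → 2.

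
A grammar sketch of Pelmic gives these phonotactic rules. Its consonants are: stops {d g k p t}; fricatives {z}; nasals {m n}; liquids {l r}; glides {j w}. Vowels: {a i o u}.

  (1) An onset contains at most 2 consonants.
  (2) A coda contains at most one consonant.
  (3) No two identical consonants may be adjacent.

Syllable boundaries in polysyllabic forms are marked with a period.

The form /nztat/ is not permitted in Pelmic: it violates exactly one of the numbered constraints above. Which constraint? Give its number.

1

/nztat/: syllable 1 onset /nzt/ has 3 consonants (> 2).
This is a violation of constraint 1: "An onset contains at most 2 consonants."
The remaining constraints (2, 3) are satisfied.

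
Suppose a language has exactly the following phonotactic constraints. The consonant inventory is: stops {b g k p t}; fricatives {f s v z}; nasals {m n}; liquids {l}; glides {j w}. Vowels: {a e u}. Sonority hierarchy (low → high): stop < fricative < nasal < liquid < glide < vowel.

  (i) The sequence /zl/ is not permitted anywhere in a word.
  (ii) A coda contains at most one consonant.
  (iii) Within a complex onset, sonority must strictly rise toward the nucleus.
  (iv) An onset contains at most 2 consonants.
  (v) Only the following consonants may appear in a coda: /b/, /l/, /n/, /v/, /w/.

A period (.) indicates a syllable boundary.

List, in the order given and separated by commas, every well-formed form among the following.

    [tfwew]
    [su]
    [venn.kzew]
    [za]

[tfwew] — violates constraint (iv): syllable 1 onset /tfw/ has 3 consonants (> 2) → ill-formed
[su] — σ1 onset /s/, coda /∅/ ok → well-formed
[venn.kzew] — violates constraint (ii): syllable 1 coda /nn/ has 2 consonants (> 1) → ill-formed
[za] — σ1 onset /z/, coda /∅/ ok → well-formed

[su], [za]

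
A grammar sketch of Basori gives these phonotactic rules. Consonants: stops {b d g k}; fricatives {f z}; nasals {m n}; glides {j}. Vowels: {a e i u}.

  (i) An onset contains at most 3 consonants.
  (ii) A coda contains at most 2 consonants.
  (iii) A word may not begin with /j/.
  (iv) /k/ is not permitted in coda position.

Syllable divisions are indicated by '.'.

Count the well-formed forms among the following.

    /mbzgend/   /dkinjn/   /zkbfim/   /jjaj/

/mbzgend/ — violates constraint (i): syllable 1 onset /mbzg/ has 4 consonants (> 3) → ill-formed
/dkinjn/ — violates constraint (ii): syllable 1 coda /njn/ has 3 consonants (> 2) → ill-formed
/zkbfim/ — violates constraint (i): syllable 1 onset /zkbf/ has 4 consonants (> 3) → ill-formed
/jjaj/ — violates constraint (iii): word begins with /j/ → ill-formed
No form is well-formed → 0.

0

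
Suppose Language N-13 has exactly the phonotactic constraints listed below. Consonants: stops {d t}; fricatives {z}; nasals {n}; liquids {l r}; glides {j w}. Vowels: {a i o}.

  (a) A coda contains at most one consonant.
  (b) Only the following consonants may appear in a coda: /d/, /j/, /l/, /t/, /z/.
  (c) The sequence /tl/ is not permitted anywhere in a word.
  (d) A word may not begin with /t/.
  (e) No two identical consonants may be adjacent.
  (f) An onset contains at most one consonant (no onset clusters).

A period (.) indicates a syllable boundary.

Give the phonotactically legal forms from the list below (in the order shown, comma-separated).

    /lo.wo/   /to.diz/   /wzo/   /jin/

/lo.wo/

/lo.wo/ — σ1 onset /l/, coda /∅/ ok; σ2 onset /w/, coda /∅/ ok → phonotactically legal
/to.diz/ — violates constraint (d): word begins with /t/ → phonotactically illegal
/wzo/ — violates constraint (f): syllable 1 onset /wz/ has 2 consonants (> 1) → phonotactically illegal
/jin/ — violates constraint (b): syllable 1 coda contains /n/, which is not a licensed coda consonant → phonotactically illegal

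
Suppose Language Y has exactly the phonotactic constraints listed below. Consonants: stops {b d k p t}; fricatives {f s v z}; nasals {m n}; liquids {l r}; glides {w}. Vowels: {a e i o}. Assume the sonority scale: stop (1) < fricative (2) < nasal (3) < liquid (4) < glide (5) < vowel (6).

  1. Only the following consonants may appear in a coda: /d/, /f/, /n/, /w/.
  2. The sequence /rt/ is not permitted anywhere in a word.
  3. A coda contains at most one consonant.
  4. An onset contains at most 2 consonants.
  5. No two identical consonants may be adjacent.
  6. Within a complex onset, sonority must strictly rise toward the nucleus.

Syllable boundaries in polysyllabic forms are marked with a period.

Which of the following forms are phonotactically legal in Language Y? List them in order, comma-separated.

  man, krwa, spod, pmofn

man — σ1 onset /m/, coda /n/ ok → phonotactically legal
krwa — violates constraint 4: syllable 1 onset /krw/ has 3 consonants (> 2) → phonotactically illegal
spod — violates constraint 6: syllable 1 onset /sp/: /s/ (fricative, 2) → /p/ (stop, 1) does not rise → phonotactically illegal
pmofn — violates constraint 3: syllable 1 coda /fn/ has 2 consonants (> 1) → phonotactically illegal

man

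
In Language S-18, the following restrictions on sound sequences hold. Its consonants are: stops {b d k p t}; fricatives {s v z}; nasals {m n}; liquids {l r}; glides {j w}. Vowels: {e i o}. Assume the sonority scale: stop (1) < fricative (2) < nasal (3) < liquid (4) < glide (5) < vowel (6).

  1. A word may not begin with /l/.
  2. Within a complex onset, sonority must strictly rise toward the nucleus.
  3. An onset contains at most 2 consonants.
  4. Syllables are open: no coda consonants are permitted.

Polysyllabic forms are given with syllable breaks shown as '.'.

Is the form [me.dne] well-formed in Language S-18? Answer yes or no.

yes

[me.dne] — σ1 onset /m/, coda /∅/ ok; σ2 onset /dn/ (1→3 rises), coda /∅/ ok → well-formed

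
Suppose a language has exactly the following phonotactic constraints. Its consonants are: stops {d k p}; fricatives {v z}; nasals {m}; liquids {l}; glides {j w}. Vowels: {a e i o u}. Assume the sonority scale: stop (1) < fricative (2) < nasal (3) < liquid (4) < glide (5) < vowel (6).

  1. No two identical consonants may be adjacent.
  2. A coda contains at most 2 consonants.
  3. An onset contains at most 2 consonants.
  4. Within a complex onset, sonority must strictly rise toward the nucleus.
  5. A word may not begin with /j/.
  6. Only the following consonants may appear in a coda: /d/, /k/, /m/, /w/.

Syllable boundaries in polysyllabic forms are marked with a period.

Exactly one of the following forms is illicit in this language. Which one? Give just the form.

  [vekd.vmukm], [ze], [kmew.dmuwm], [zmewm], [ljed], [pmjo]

[pmjo]

[vekd.vmukm] — σ1 onset /v/, coda /kd/ (2C) ok; σ2 onset /vm/ (2→3 rises), coda /km/ (2C) ok → licit
[ze] — σ1 onset /z/, coda /∅/ ok → licit
[kmew.dmuwm] — σ1 onset /km/ (1→3 rises), coda /w/ ok; σ2 onset /dm/ (1→3 rises), coda /wm/ (2C) ok → licit
[zmewm] — σ1 onset /zm/ (2→3 rises), coda /wm/ (2C) ok → licit
[ljed] — σ1 onset /lj/ (4→5 rises), coda /d/ ok → licit
[pmjo] — violates constraint 3: syllable 1 onset /pmj/ has 3 consonants (> 2) → illicit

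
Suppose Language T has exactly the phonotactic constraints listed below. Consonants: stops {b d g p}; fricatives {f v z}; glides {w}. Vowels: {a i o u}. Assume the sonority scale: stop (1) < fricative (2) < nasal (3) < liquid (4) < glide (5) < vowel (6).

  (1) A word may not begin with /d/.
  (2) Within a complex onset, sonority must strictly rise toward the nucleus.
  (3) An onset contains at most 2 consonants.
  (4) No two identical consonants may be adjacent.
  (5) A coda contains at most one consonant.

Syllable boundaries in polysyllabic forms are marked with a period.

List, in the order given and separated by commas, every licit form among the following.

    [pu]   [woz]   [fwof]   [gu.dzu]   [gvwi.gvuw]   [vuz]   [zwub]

[pu], [woz], [fwof], [gu.dzu], [vuz], [zwub]

[pu] — σ1 onset /p/, coda /∅/ ok → licit
[woz] — σ1 onset /w/, coda /z/ ok → licit
[fwof] — σ1 onset /fw/ (2→5 rises), coda /f/ ok → licit
[gu.dzu] — σ1 onset /g/, coda /∅/ ok; σ2 onset /dz/ (1→2 rises), coda /∅/ ok → licit
[gvwi.gvuw] — violates constraint 3: syllable 1 onset /gvw/ has 3 consonants (> 2) → illicit
[vuz] — σ1 onset /v/, coda /z/ ok → licit
[zwub] — σ1 onset /zw/ (2→5 rises), coda /b/ ok → licit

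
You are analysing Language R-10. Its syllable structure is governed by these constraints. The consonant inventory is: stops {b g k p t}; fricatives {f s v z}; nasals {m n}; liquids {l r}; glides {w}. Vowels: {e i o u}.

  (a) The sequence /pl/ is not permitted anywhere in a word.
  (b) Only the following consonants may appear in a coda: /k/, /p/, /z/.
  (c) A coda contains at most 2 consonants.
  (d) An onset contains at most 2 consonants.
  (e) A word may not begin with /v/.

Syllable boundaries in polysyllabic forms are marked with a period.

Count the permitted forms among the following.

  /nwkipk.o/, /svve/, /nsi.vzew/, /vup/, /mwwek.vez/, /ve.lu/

/nwkipk.o/ — violates constraint (d): syllable 1 onset /nwk/ has 3 consonants (> 2) → not permitted
/svve/ — violates constraint (d): syllable 1 onset /svv/ has 3 consonants (> 2) → not permitted
/nsi.vzew/ — violates constraint (b): syllable 2 coda contains /w/, which is not a licensed coda consonant → not permitted
/vup/ — violates constraint (e): word begins with /v/ → not permitted
/mwwek.vez/ — violates constraint (d): syllable 1 onset /mww/ has 3 consonants (> 2) → not permitted
/ve.lu/ — violates constraint (e): word begins with /v/ → not permitted
No form is permitted → 0.

0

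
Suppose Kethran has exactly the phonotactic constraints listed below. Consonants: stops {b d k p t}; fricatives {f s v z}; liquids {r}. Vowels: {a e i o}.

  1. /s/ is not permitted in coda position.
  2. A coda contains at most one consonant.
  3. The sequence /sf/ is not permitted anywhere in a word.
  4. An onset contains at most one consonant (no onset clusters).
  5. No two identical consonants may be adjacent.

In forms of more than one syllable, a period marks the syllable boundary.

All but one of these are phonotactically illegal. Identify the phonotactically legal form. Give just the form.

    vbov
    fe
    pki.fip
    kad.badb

vbov — violates constraint 4: syllable 1 onset /vb/ has 2 consonants (> 1) → phonotactically illegal
fe — σ1 onset /f/, coda /∅/ ok → phonotactically legal
pki.fip — violates constraint 4: syllable 1 onset /pk/ has 2 consonants (> 1) → phonotactically illegal
kad.badb — violates constraint 2: syllable 2 coda /db/ has 2 consonants (> 1) → phonotactically illegal

fe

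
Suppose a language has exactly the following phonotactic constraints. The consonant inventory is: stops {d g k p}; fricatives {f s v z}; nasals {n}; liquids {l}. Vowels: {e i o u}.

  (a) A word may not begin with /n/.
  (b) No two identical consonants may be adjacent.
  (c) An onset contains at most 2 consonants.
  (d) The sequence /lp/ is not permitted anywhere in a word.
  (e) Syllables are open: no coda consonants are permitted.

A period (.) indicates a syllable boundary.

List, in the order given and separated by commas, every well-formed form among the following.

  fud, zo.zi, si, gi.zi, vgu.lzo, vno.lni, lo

fud — violates constraint (e): syllable 1 coda /d/ has 1 consonant (> 0) → ill-formed
zo.zi — σ1 onset /z/, coda /∅/ ok; σ2 onset /z/, coda /∅/ ok → well-formed
si — σ1 onset /s/, coda /∅/ ok → well-formed
gi.zi — σ1 onset /g/, coda /∅/ ok; σ2 onset /z/, coda /∅/ ok → well-formed
vgu.lzo — σ1 onset /vg/ (2C), coda /∅/ ok; σ2 onset /lz/ (2C), coda /∅/ ok → well-formed
vno.lni — σ1 onset /vn/ (2C), coda /∅/ ok; σ2 onset /ln/ (2C), coda /∅/ ok → well-formed
lo — σ1 onset /l/, coda /∅/ ok → well-formed

zo.zi, si, gi.zi, vgu.lzo, vno.lni, lo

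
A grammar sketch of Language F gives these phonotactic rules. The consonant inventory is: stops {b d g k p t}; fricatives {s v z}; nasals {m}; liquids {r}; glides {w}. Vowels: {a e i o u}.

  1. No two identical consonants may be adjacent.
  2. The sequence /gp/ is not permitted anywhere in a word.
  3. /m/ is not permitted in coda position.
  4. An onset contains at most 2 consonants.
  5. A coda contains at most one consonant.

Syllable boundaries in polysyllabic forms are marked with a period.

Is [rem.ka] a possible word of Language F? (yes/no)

[rem.ka] — violates constraint 3: syllable 1 coda contains /m/ → phonotactically illegal

no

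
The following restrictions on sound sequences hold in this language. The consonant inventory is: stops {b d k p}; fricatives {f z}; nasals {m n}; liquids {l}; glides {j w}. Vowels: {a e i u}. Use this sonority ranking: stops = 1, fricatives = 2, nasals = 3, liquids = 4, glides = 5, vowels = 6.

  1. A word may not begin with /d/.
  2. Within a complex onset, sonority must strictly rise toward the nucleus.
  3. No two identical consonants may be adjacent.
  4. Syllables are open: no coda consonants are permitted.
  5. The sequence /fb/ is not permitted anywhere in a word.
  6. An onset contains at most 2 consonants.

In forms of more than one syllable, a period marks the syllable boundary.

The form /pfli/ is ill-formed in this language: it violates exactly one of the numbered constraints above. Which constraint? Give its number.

/pfli/: syllable 1 onset /pfl/ has 3 consonants (> 2).
This is a violation of constraint 6: "An onset contains at most 2 consonants."
The remaining constraints (1, 2, 3, 4, 5) are satisfied.

6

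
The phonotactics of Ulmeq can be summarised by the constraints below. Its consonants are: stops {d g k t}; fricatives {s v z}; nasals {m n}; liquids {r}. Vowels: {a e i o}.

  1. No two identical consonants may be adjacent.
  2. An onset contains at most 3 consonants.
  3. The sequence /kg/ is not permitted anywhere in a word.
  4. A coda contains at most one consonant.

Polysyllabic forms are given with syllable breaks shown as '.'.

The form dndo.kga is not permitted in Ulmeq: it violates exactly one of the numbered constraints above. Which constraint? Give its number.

dndo.kga: contains banned sequence /kg/.
This is a violation of constraint 3: "The sequence /kg/ is not permitted anywhere in a word."
The remaining constraints (1, 2, 4) are satisfied.

3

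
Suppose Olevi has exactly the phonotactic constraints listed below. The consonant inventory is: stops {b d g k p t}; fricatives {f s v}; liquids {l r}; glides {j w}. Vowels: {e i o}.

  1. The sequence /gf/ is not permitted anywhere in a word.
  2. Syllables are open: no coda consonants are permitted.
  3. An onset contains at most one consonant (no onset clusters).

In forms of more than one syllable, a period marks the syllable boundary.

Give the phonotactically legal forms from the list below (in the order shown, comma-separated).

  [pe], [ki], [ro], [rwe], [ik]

[pe] — σ1 onset /p/, coda /∅/ ok → phonotactically legal
[ki] — σ1 onset /k/, coda /∅/ ok → phonotactically legal
[ro] — σ1 onset /r/, coda /∅/ ok → phonotactically legal
[rwe] — violates constraint 3: syllable 1 onset /rw/ has 2 consonants (> 1) → phonotactically illegal
[ik] — violates constraint 2: syllable 1 coda /k/ has 1 consonant (> 0) → phonotactically illegal

[pe], [ki], [ro]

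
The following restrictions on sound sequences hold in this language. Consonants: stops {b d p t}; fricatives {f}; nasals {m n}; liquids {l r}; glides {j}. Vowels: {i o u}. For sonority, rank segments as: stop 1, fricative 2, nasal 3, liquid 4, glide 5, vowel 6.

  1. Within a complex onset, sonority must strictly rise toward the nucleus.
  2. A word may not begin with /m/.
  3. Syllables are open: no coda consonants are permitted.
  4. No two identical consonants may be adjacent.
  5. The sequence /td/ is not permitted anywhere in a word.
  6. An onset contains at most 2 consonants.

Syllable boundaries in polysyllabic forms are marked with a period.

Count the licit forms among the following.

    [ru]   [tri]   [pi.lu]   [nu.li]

[ru] — σ1 onset /r/, coda /∅/ ok → licit
[tri] — σ1 onset /tr/ (1→4 rises), coda /∅/ ok → licit
[pi.lu] — σ1 onset /p/, coda /∅/ ok; σ2 onset /l/, coda /∅/ ok → licit
[nu.li] — σ1 onset /n/, coda /∅/ ok; σ2 onset /l/, coda /∅/ ok → licit
Licit: [ru], [tri], [pi.lu], [nu.li] → 4.

4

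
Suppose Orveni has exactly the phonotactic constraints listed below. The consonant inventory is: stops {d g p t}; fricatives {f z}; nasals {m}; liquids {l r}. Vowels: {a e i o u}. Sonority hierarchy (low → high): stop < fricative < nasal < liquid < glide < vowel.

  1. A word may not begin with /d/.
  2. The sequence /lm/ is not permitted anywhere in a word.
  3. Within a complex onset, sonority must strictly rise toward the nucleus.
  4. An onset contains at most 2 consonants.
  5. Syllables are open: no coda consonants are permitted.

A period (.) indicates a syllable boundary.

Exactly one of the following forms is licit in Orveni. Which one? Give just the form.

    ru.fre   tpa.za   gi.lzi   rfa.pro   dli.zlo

ru.fre — σ1 onset /r/, coda /∅/ ok; σ2 onset /fr/ (2→4 rises), coda /∅/ ok → licit
tpa.za — violates constraint 3: syllable 1 onset /tp/: /t/ (stop, 1) → /p/ (stop, 1) does not rise → illicit
gi.lzi — violates constraint 3: syllable 2 onset /lz/: /l/ (liquid, 4) → /z/ (fricative, 2) does not rise → illicit
rfa.pro — violates constraint 3: syllable 1 onset /rf/: /r/ (liquid, 4) → /f/ (fricative, 2) does not rise → illicit
dli.zlo — violates constraint 1: word begins with /d/ → illicit

ru.fre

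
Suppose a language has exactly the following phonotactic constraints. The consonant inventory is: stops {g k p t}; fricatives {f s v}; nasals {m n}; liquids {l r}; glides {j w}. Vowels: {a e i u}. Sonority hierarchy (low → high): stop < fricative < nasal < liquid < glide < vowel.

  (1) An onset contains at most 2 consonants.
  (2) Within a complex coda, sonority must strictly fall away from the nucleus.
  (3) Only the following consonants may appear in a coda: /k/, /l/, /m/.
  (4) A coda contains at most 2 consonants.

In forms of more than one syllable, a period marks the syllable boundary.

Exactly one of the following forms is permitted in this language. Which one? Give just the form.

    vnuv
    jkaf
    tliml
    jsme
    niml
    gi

gi

vnuv — violates constraint 3: syllable 1 coda contains /v/, which is not a licensed coda consonant → not permitted
jkaf — violates constraint 3: syllable 1 coda contains /f/, which is not a licensed coda consonant → not permitted
tliml — violates constraint 2: syllable 1 coda /ml/: /m/ (nasal, 3) → /l/ (liquid, 4) does not fall → not permitted
jsme — violates constraint 1: syllable 1 onset /jsm/ has 3 consonants (> 2) → not permitted
niml — violates constraint 2: syllable 1 coda /ml/: /m/ (nasal, 3) → /l/ (liquid, 4) does not fall → not permitted
gi — σ1 onset /g/, coda /∅/ ok → permitted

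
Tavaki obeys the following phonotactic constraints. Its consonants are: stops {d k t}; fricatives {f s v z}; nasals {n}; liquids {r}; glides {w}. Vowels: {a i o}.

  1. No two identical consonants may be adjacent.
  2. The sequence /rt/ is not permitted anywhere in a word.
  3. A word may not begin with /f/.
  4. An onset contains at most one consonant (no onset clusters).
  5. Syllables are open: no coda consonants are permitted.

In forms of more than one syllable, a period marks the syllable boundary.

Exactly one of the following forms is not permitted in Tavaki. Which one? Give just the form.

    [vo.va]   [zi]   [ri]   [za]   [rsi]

[vo.va] — σ1 onset /v/, coda /∅/ ok; σ2 onset /v/, coda /∅/ ok → permitted
[zi] — σ1 onset /z/, coda /∅/ ok → permitted
[ri] — σ1 onset /r/, coda /∅/ ok → permitted
[za] — σ1 onset /z/, coda /∅/ ok → permitted
[rsi] — violates constraint 4: syllable 1 onset /rs/ has 2 consonants (> 1) → not permitted

[rsi]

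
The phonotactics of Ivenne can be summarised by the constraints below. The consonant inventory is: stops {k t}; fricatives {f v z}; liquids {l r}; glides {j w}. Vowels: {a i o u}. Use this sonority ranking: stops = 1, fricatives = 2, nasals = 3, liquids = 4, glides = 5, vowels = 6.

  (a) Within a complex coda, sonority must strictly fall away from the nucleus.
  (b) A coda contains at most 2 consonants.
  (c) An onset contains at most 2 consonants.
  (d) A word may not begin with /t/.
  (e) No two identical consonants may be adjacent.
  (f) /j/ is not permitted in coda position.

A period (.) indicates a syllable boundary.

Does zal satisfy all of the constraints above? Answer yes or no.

yes

zal — σ1 onset /z/, coda /l/ ok → well-formed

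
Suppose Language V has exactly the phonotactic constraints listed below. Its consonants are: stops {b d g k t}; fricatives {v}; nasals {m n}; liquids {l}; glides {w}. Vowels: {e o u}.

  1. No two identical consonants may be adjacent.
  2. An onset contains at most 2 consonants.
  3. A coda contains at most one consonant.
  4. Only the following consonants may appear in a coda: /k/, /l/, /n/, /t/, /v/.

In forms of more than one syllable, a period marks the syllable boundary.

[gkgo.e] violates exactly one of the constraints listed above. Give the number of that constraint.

2

[gkgo.e]: syllable 1 onset /gkg/ has 3 consonants (> 2).
This is a violation of constraint 2: "An onset contains at most 2 consonants."
The remaining constraints (1, 3, 4) are satisfied.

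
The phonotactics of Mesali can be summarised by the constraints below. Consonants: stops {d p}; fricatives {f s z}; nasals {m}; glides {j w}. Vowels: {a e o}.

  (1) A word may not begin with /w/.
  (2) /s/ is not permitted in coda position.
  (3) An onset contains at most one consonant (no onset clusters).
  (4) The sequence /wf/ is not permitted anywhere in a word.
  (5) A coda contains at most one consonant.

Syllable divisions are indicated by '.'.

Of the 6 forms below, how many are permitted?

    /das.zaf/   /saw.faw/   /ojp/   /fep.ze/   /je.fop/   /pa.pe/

3

/das.zaf/ — violates constraint 2: syllable 1 coda contains /s/ → not permitted
/saw.faw/ — violates constraint 4: contains banned sequence /wf/ → not permitted
/ojp/ — violates constraint 5: syllable 1 coda /jp/ has 2 consonants (> 1) → not permitted
/fep.ze/ — σ1 onset /f/, coda /p/ ok; σ2 onset /z/, coda /∅/ ok → permitted
/je.fop/ — σ1 onset /j/, coda /∅/ ok; σ2 onset /f/, coda /p/ ok → permitted
/pa.pe/ — σ1 onset /p/, coda /∅/ ok; σ2 onset /p/, coda /∅/ ok → permitted
Permitted: /fep.ze/, /je.fop/, /pa.pe/ → 3.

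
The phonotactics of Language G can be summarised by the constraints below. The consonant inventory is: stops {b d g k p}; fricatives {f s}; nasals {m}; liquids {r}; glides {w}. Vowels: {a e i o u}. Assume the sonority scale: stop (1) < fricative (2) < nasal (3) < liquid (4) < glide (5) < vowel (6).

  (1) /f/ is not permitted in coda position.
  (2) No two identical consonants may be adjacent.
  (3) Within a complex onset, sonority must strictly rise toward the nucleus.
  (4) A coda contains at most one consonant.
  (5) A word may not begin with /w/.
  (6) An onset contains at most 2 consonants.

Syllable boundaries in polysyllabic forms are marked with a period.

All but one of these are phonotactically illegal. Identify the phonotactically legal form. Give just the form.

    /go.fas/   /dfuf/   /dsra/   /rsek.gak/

/go.fas/

/go.fas/ — σ1 onset /g/, coda /∅/ ok; σ2 onset /f/, coda /s/ ok → phonotactically legal
/dfuf/ — violates constraint 1: syllable 1 coda contains /f/ → phonotactically illegal
/dsra/ — violates constraint 6: syllable 1 onset /dsr/ has 3 consonants (> 2) → phonotactically illegal
/rsek.gak/ — violates constraint 3: syllable 1 onset /rs/: /r/ (liquid, 4) → /s/ (fricative, 2) does not rise → phonotactically illegal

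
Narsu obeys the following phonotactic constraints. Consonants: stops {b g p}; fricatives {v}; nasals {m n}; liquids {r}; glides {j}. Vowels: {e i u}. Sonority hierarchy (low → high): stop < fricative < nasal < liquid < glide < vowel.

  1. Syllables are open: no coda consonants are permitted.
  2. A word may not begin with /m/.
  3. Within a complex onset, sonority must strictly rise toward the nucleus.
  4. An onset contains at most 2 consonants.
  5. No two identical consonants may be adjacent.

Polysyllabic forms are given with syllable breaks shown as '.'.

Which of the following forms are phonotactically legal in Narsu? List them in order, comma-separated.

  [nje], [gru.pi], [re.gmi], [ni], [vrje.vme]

[nje], [gru.pi], [re.gmi], [ni]

[nje] — σ1 onset /nj/ (3→5 rises), coda /∅/ ok → phonotactically legal
[gru.pi] — σ1 onset /gr/ (1→4 rises), coda /∅/ ok; σ2 onset /p/, coda /∅/ ok → phonotactically legal
[re.gmi] — σ1 onset /r/, coda /∅/ ok; σ2 onset /gm/ (1→3 rises), coda /∅/ ok → phonotactically legal
[ni] — σ1 onset /n/, coda /∅/ ok → phonotactically legal
[vrje.vme] — violates constraint 4: syllable 1 onset /vrj/ has 3 consonants (> 2) → phonotactically illegal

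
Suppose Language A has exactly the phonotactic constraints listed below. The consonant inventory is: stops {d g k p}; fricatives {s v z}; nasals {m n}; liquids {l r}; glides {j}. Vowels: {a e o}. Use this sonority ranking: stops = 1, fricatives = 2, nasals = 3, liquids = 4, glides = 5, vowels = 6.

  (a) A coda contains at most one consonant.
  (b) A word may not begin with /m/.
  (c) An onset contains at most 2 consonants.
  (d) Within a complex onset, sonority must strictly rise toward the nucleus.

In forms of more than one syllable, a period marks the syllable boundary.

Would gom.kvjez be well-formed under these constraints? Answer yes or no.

no

gom.kvjez — violates constraint (c): syllable 2 onset /kvj/ has 3 consonants (> 2) → ill-formed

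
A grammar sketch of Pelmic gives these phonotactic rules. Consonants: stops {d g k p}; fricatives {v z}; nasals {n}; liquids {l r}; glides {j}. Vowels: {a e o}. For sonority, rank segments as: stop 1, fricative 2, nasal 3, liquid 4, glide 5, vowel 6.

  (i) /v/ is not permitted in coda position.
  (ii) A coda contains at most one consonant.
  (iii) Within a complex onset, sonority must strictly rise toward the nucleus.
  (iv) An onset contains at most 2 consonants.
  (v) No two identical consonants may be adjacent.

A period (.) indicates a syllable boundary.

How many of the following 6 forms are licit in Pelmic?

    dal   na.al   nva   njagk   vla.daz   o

4

dal — σ1 onset /d/, coda /l/ ok → licit
na.al — σ1 onset /n/, coda /∅/ ok; σ2 onset /∅/, coda /l/ ok → licit
nva — violates constraint (iii): syllable 1 onset /nv/: /n/ (nasal, 3) → /v/ (fricative, 2) does not rise → illicit
njagk — violates constraint (ii): syllable 1 coda /gk/ has 2 consonants (> 1) → illicit
vla.daz — σ1 onset /vl/ (2→4 rises), coda /∅/ ok; σ2 onset /d/, coda /z/ ok → licit
o — σ1 onset /∅/, coda /∅/ ok → licit
Licit: dal, na.al, vla.daz, o → 4.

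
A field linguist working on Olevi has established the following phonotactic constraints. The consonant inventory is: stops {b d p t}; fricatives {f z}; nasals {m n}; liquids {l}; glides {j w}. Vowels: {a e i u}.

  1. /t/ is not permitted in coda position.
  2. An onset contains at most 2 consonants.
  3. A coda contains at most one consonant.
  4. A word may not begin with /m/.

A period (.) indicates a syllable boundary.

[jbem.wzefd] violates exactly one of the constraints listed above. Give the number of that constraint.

[jbem.wzefd]: syllable 2 coda /fd/ has 2 consonants (> 1).
This is a violation of constraint 3: "A coda contains at most one consonant."
The remaining constraints (1, 2, 4) are satisfied.

3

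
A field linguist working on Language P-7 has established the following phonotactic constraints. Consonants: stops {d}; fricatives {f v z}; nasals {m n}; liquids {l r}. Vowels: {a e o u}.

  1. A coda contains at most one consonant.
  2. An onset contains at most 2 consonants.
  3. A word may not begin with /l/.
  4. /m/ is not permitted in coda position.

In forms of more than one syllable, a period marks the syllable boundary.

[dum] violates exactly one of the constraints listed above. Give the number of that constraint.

[dum]: syllable 1 coda contains /m/.
This is a violation of constraint 4: "/m/ is not permitted in coda position."
The remaining constraints (1, 2, 3) are satisfied.

4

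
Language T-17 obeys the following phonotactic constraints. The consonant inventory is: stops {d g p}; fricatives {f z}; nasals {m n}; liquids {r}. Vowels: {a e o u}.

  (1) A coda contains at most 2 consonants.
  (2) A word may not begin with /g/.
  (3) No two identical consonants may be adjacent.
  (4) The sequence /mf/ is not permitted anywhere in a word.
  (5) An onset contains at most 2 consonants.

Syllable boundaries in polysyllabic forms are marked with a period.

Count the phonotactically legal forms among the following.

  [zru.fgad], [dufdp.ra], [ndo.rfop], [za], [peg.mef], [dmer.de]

[zru.fgad] — σ1 onset /zr/ (2C), coda /∅/ ok; σ2 onset /fg/ (2C), coda /d/ ok → phonotactically legal
[dufdp.ra] — violates constraint 1: syllable 1 coda /fdp/ has 3 consonants (> 2) → phonotactically illegal
[ndo.rfop] — σ1 onset /nd/ (2C), coda /∅/ ok; σ2 onset /rf/ (2C), coda /p/ ok → phonotactically legal
[za] — σ1 onset /z/, coda /∅/ ok → phonotactically legal
[peg.mef] — σ1 onset /p/, coda /g/ ok; σ2 onset /m/, coda /f/ ok → phonotactically legal
[dmer.de] — σ1 onset /dm/ (2C), coda /r/ ok; σ2 onset /d/, coda /∅/ ok → phonotactically legal
Phonotactically legal: [zru.fgad], [ndo.rfop], [za], [peg.mef], [dmer.de] → 5.

5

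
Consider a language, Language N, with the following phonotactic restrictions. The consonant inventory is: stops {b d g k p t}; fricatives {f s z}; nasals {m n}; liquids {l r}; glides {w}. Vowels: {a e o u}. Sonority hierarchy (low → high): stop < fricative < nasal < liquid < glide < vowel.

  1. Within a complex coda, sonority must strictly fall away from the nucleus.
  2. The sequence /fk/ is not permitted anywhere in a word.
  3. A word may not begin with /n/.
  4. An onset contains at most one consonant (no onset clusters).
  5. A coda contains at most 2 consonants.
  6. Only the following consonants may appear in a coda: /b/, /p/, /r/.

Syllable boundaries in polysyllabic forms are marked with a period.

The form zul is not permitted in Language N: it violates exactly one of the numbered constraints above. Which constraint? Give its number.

6

zul: syllable 1 coda contains /l/, which is not a licensed coda consonant.
This is a violation of constraint 6: "Only the following consonants may appear in a coda: /b/, /p/, /r/."
The remaining constraints (1, 2, 3, 4, 5) are satisfied.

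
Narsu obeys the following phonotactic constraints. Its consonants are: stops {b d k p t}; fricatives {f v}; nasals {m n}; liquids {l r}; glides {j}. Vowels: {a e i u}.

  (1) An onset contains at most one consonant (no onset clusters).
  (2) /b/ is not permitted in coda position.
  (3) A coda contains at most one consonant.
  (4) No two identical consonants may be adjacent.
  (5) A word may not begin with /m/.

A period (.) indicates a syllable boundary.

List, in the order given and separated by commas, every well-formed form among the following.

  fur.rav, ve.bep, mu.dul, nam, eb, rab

fur.rav — violates constraint 4: adjacent identical consonants /rr/ → ill-formed
ve.bep — σ1 onset /v/, coda /∅/ ok; σ2 onset /b/, coda /p/ ok → well-formed
mu.dul — violates constraint 5: word begins with /m/ → ill-formed
nam — σ1 onset /n/, coda /m/ ok → well-formed
eb — violates constraint 2: syllable 1 coda contains /b/ → ill-formed
rab — violates constraint 2: syllable 1 coda contains /b/ → ill-formed

ve.bep, nam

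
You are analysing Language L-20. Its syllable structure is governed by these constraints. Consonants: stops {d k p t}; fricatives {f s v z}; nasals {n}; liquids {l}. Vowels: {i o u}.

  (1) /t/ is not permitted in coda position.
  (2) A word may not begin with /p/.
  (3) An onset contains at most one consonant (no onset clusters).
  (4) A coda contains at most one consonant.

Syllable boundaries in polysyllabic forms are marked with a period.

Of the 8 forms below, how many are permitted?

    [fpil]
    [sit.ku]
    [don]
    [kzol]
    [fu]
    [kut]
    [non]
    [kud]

4

[fpil] — violates constraint 3: syllable 1 onset /fp/ has 2 consonants (> 1) → not permitted
[sit.ku] — violates constraint 1: syllable 1 coda contains /t/ → not permitted
[don] — σ1 onset /d/, coda /n/ ok → permitted
[kzol] — violates constraint 3: syllable 1 onset /kz/ has 2 consonants (> 1) → not permitted
[fu] — σ1 onset /f/, coda /∅/ ok → permitted
[kut] — violates constraint 1: syllable 1 coda contains /t/ → not permitted
[non] — σ1 onset /n/, coda /n/ ok → permitted
[kud] — σ1 onset /k/, coda /d/ ok → permitted
Permitted: [don], [fu], [non], [kud] → 4.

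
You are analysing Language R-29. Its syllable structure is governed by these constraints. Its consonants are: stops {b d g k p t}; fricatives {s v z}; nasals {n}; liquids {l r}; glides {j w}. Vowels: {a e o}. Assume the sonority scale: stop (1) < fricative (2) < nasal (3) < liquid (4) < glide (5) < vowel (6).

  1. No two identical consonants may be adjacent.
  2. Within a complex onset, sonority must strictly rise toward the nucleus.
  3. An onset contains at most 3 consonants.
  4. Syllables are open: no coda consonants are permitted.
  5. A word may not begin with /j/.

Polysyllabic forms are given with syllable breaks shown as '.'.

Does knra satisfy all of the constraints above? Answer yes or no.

yes

knra — σ1 onset /knr/ (1→3→4 rises), coda /∅/ ok → phonotactically legal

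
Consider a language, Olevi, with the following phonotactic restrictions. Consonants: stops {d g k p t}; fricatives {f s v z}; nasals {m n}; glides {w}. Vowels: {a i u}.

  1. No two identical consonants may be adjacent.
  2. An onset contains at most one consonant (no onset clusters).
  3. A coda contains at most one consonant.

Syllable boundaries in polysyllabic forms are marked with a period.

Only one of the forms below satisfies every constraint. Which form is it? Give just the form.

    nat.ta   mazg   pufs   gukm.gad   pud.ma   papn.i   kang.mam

nat.ta — violates constraint 1: adjacent identical consonants /tt/ → phonotactically illegal
mazg — violates constraint 3: syllable 1 coda /zg/ has 2 consonants (> 1) → phonotactically illegal
pufs — violates constraint 3: syllable 1 coda /fs/ has 2 consonants (> 1) → phonotactically illegal
gukm.gad — violates constraint 3: syllable 1 coda /km/ has 2 consonants (> 1) → phonotactically illegal
pud.ma — σ1 onset /p/, coda /d/ ok; σ2 onset /m/, coda /∅/ ok → phonotactically legal
papn.i — violates constraint 3: syllable 1 coda /pn/ has 2 consonants (> 1) → phonotactically illegal
kang.mam — violates constraint 3: syllable 1 coda /ng/ has 2 consonants (> 1) → phonotactically illegal

pud.ma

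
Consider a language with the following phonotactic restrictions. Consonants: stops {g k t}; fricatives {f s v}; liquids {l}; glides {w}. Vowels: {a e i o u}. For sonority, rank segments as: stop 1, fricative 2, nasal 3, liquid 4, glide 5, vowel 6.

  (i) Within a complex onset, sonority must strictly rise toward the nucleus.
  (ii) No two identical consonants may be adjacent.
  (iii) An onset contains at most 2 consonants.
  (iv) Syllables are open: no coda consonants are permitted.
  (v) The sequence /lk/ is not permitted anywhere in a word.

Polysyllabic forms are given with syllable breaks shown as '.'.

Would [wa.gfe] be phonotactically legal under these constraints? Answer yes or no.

yes

[wa.gfe] — σ1 onset /w/, coda /∅/ ok; σ2 onset /gf/ (1→2 rises), coda /∅/ ok → phonotactically legal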